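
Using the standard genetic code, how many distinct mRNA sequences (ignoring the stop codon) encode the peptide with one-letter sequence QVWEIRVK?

Gln: 2 codons.
Val: 4 codons.
Trp: 1 codon.
Glu: 2 codons.
Ile: 3 codons.
Arg: 6 codons.
Val: 4 codons.
Lys: 2 codons.
2 × 4 × 1 × 2 × 3 × 6 × 4 × 2 = 2304.

2304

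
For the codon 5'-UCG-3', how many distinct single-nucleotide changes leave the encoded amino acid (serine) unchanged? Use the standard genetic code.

Position 1: none → 0 synonymous.
Position 2: none → 0 synonymous.
Position 3: UCU, UCC, UCA → 3 synonymous.
Total: 0 + 0 + 3 = 3.

3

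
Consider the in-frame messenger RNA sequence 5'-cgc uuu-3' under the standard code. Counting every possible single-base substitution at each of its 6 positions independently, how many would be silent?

4

Codon 1 (CGC, Arg): 3 synonymous substitutions.
Codon 2 (UUU, Phe): 1 synonymous substitution.
Total: 3 + 1 = 4.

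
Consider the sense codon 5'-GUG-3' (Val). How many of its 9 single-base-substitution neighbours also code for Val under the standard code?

3

Position 1: none → 0 synonymous.
Position 2: none → 0 synonymous.
Position 3: GUU, GUC, GUA → 3 synonymous.
Total: 0 + 0 + 3 = 3.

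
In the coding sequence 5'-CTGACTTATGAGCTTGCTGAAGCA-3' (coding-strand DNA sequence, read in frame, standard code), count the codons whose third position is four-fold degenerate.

5

Codon 1 CTG (Leu): third position 4-fold.
Codon 2 ACT (Thr): third position 4-fold.
Codon 3 TAT (Tyr): third position 2-fold.
Codon 4 GAG (Glu): third position 2-fold.
Codon 5 CTT (Leu): third position 4-fold.
Codon 6 GCT (Ala): third position 4-fold.
Codon 7 GAA (Glu): third position 2-fold.
Codon 8 GCA (Ala): third position 4-fold.
Four-fold degenerate third positions: 5.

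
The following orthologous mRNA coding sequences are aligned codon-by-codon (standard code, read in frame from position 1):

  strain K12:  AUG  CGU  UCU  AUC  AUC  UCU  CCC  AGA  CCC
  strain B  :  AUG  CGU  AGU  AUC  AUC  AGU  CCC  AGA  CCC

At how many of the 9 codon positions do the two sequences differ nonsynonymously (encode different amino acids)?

Codon 1: AUG Met / AUG Met — identical.
Codon 2: CGU Arg / CGU Arg — identical.
Codon 3: UCU Ser / AGU Ser — synonymous.
Codon 4: AUC Ile / AUC Ile — identical.
Codon 5: AUC Ile / AUC Ile — identical.
Codon 6: UCU Ser / AGU Ser — synonymous.
Codon 7: CCC Pro / CCC Pro — identical.
Codon 8: AGA Arg / AGA Arg — identical.
Codon 9: CCC Pro / CCC Pro — identical.
Nonsynonymous differences: 0.

0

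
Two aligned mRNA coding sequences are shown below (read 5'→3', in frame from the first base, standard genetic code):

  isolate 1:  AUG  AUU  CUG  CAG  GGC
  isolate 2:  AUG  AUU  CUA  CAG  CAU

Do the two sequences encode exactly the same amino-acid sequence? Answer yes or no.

Codon 1: AUG Met / AUG Met — identical.
Codon 2: AUU Ile / AUU Ile — identical.
Codon 3: CUG Leu / CUA Leu — synonymous.
Codon 4: CAG Gln / CAG Gln — identical.
Codon 5: GGC Gly / CAU His — nonsynonymous.
Nonsynonymous differences: 1 → different protein.

no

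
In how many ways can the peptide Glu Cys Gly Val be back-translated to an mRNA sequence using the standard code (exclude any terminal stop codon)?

Glu: 2 codons.
Cys: 2 codons.
Gly: 4 codons.
Val: 4 codons.
2 × 2 × 4 × 4 = 64.

64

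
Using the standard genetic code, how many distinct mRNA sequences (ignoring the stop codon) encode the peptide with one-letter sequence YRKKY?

96

Tyr: 2 codons.
Arg: 6 codons.
Lys: 2 codons.
Lys: 2 codons.
Tyr: 2 codons.
2 × 6 × 2 × 2 × 2 = 96.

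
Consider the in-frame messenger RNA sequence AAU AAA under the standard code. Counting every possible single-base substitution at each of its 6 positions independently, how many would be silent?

2

Codon 1 (AAU, Asn): 1 synonymous substitution.
Codon 2 (AAA, Lys): 1 synonymous substitution.
Total: 1 + 1 = 2.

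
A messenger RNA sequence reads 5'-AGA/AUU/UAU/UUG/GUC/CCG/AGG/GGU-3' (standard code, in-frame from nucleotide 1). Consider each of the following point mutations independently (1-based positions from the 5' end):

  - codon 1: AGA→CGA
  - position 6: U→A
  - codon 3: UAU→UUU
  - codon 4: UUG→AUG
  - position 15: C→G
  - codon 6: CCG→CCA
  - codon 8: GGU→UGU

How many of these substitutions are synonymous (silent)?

Codon 1: AGA (Arg) → CGA (Arg) — synonymous.
Codon 2: AUU (Ile) → AUA (Ile) — synonymous.
Codon 3: UAU (Tyr) → UUU (Phe) — missense.
Codon 4: UUG (Leu) → AUG (Met) — missense.
Codon 5: GUC (Val) → GUG (Val) — synonymous.
Codon 6: CCG (Pro) → CCA (Pro) — synonymous.
Codon 8: GGU (Gly) → UGU (Cys) — missense.
Synonymous: 4 of 7.

4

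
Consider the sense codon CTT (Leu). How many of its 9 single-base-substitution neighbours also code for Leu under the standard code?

Position 1: none → 0 synonymous.
Position 2: none → 0 synonymous.
Position 3: CTC, CTA, CTG → 3 synonymous.
Total: 0 + 0 + 3 = 3.

3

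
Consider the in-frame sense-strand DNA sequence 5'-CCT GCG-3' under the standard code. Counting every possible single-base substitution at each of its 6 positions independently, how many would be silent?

6

Codon 1 (CCT, Pro): 3 synonymous substitutions.
Codon 2 (GCG, Ala): 3 synonymous substitutions.
Total: 3 + 3 = 6.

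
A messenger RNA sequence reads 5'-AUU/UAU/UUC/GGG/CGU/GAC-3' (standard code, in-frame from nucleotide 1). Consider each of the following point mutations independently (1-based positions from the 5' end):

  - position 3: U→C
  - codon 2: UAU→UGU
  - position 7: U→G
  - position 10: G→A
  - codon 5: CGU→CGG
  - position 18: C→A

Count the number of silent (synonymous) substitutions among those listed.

2

Codon 1: AUU (Ile) → AUC (Ile) — synonymous.
Codon 2: UAU (Tyr) → UGU (Cys) — missense.
Codon 3: UUC (Phe) → GUC (Val) — missense.
Codon 4: GGG (Gly) → AGG (Arg) — missense.
Codon 5: CGU (Arg) → CGG (Arg) — synonymous.
Codon 6: GAC (Asp) → GAA (Glu) — missense.
Synonymous: 2 of 6.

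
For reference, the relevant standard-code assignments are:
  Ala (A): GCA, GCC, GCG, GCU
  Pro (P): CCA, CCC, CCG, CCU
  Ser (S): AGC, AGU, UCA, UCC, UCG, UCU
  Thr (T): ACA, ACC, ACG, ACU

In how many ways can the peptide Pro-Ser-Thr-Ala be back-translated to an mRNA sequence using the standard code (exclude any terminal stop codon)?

Pro: 4 codons.
Ser: 6 codons.
Thr: 4 codons.
Ala: 4 codons.
4 × 6 × 4 × 4 = 384.

384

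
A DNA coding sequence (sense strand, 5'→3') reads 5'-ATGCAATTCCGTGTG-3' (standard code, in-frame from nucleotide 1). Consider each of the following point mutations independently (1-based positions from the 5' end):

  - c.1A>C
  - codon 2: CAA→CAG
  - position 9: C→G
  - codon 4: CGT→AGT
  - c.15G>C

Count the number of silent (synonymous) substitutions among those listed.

Codon 1: ATG (Met) → CTG (Leu) — missense.
Codon 2: CAA (Gln) → CAG (Gln) — synonymous.
Codon 3: TTC (Phe) → TTG (Leu) — missense.
Codon 4: CGT (Arg) → AGT (Ser) — missense.
Codon 5: GTG (Val) → GTC (Val) — synonymous.
Synonymous: 2 of 5.

2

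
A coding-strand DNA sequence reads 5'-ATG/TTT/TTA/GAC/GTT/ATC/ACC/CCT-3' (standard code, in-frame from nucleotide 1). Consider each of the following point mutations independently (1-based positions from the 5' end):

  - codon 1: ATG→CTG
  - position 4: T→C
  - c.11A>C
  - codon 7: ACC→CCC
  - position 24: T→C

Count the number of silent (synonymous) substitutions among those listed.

1

Codon 1: ATG (Met) → CTG (Leu) — missense.
Codon 2: TTT (Phe) → CTT (Leu) — missense.
Codon 4: GAC (Asp) → GCC (Ala) — missense.
Codon 7: ACC (Thr) → CCC (Pro) — missense.
Codon 8: CCT (Pro) → CCC (Pro) — synonymous.
Synonymous: 1 of 5.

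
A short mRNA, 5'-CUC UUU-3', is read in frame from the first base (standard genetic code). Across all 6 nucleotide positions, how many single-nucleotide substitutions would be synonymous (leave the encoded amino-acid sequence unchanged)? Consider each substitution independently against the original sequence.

4

Codon 1 (CUC, Leu): 3 synonymous substitutions.
Codon 2 (UUU, Phe): 1 synonymous substitution.
Total: 3 + 1 = 4.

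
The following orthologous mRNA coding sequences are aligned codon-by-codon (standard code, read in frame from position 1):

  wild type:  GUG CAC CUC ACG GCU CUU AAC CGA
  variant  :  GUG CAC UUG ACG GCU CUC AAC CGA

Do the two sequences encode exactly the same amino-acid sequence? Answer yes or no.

yes

Codon 1: GUG Val / GUG Val — identical.
Codon 2: CAC His / CAC His — identical.
Codon 3: CUC Leu / UUG Leu — synonymous.
Codon 4: ACG Thr / ACG Thr — identical.
Codon 5: GCU Ala / GCU Ala — identical.
Codon 6: CUU Leu / CUC Leu — synonymous.
Codon 7: AAC Asn / AAC Asn — identical.
Codon 8: CGA Arg / CGA Arg — identical.
Nonsynonymous differences: 0 → same protein.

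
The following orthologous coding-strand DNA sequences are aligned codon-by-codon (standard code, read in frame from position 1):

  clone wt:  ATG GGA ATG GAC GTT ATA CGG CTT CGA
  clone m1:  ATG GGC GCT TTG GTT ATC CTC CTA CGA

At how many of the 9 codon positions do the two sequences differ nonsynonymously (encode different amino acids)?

3

Codon 1: ATG Met / ATG Met — identical.
Codon 2: GGA Gly / GGC Gly — synonymous.
Codon 3: ATG Met / GCT Ala — nonsynonymous.
Codon 4: GAC Asp / TTG Leu — nonsynonymous.
Codon 5: GTT Val / GTT Val — identical.
Codon 6: ATA Ile / ATC Ile — synonymous.
Codon 7: CGG Arg / CTC Leu — nonsynonymous.
Codon 8: CTT Leu / CTA Leu — synonymous.
Codon 9: CGA Arg / CGA Arg — identical.
Nonsynonymous differences: 3.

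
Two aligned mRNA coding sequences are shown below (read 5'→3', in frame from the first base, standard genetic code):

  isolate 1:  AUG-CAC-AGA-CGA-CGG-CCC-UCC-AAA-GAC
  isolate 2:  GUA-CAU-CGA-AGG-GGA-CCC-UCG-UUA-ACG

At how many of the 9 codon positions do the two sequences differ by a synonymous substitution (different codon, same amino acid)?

Codon 1: AUG Met / GUA Val — nonsynonymous.
Codon 2: CAC His / CAU His — synonymous.
Codon 3: AGA Arg / CGA Arg — synonymous.
Codon 4: CGA Arg / AGG Arg — synonymous.
Codon 5: CGG Arg / GGA Gly — nonsynonymous.
Codon 6: CCC Pro / CCC Pro — identical.
Codon 7: UCC Ser / UCG Ser — synonymous.
Codon 8: AAA Lys / UUA Leu — nonsynonymous.
Codon 9: GAC Asp / ACG Thr — nonsynonymous.
Synonymous differences: 4.

4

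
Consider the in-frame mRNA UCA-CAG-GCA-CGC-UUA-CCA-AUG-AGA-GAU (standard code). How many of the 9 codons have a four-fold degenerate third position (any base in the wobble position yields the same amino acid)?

4

Codon 1 UCA (Ser): third position 4-fold.
Codon 2 CAG (Gln): third position 2-fold.
Codon 3 GCA (Ala): third position 4-fold.
Codon 4 CGC (Arg): third position 4-fold.
Codon 5 UUA (Leu): third position 2-fold.
Codon 6 CCA (Pro): third position 4-fold.
Codon 7 AUG (Met): third position 1-fold.
Codon 8 AGA (Arg): third position 2-fold.
Codon 9 GAU (Asp): third position 2-fold.
Four-fold degenerate third positions: 4.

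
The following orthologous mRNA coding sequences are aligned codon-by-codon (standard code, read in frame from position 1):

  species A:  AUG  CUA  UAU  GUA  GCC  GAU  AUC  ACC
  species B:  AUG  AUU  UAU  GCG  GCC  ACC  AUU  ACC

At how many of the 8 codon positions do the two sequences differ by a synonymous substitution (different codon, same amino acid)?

1

Codon 1: AUG Met / AUG Met — identical.
Codon 2: CUA Leu / AUU Ile — nonsynonymous.
Codon 3: UAU Tyr / UAU Tyr — identical.
Codon 4: GUA Val / GCG Ala — nonsynonymous.
Codon 5: GCC Ala / GCC Ala — identical.
Codon 6: GAU Asp / ACC Thr — nonsynonymous.
Codon 7: AUC Ile / AUU Ile — synonymous.
Codon 8: ACC Thr / ACC Thr — identical.
Synonymous differences: 1.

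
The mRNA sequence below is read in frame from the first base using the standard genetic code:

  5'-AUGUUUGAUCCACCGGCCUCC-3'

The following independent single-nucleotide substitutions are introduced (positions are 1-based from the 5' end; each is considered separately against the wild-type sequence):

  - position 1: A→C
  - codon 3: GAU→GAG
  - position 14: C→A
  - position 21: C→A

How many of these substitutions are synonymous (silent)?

1

Codon 1: AUG (Met) → CUG (Leu) — missense.
Codon 3: GAU (Asp) → GAG (Glu) — missense.
Codon 5: CCG (Pro) → CAG (Gln) — missense.
Codon 7: UCC (Ser) → UCA (Ser) — synonymous.
Synonymous: 1 of 4.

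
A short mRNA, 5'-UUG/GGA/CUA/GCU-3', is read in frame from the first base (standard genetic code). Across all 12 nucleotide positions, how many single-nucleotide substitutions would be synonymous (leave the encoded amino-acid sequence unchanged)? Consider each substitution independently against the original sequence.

Codon 1 (UUG, Leu): 2 synonymous substitutions.
Codon 2 (GGA, Gly): 3 synonymous substitutions.
Codon 3 (CUA, Leu): 4 synonymous substitutions.
Codon 4 (GCU, Ala): 3 synonymous substitutions.
Total: 2 + 3 + 4 + 3 = 12.

12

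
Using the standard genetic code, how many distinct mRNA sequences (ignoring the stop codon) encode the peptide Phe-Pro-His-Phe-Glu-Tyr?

Phe: 2 codons.
Pro: 4 codons.
His: 2 codons.
Phe: 2 codons.
Glu: 2 codons.
Tyr: 2 codons.
2 × 4 × 2 × 2 × 2 × 2 = 128.

128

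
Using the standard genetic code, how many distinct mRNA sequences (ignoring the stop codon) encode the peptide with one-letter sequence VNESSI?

Val: 4 codons.
Asn: 2 codons.
Glu: 2 codons.
Ser: 6 codons.
Ser: 6 codons.
Ile: 3 codons.
4 × 2 × 2 × 6 × 6 × 3 = 1728.

1728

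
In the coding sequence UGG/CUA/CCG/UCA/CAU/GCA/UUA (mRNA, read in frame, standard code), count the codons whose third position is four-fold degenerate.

Codon 1 UGG (Trp): third position 1-fold.
Codon 2 CUA (Leu): third position 4-fold.
Codon 3 CCG (Pro): third position 4-fold.
Codon 4 UCA (Ser): third position 4-fold.
Codon 5 CAU (His): third position 2-fold.
Codon 6 GCA (Ala): third position 4-fold.
Codon 7 UUA (Leu): third position 2-fold.
Four-fold degenerate third positions: 4.

4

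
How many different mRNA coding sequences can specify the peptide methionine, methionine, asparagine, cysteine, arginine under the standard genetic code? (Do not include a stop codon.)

Met: 1 codon.
Met: 1 codon.
Asn: 2 codons.
Cys: 2 codons.
Arg: 6 codons.
1 × 1 × 2 × 2 × 6 = 24.

24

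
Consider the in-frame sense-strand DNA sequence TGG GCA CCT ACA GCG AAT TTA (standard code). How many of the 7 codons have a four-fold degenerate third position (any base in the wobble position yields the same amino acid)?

Codon 1 TGG (Trp): third position 1-fold.
Codon 2 GCA (Ala): third position 4-fold.
Codon 3 CCT (Pro): third position 4-fold.
Codon 4 ACA (Thr): third position 4-fold.
Codon 5 GCG (Ala): third position 4-fold.
Codon 6 AAT (Asn): third position 2-fold.
Codon 7 TTA (Leu): third position 2-fold.
Four-fold degenerate third positions: 4.

4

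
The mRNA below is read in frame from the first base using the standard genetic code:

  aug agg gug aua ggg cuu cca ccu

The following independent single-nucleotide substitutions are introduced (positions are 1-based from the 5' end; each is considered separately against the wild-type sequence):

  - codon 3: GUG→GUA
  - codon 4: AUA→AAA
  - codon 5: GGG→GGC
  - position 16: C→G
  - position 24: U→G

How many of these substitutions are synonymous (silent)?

Codon 3: GUG (Val) → GUA (Val) — synonymous.
Codon 4: AUA (Ile) → AAA (Lys) — missense.
Codon 5: GGG (Gly) → GGC (Gly) — synonymous.
Codon 6: CUU (Leu) → GUU (Val) — missense.
Codon 8: CCU (Pro) → CCG (Pro) — synonymous.
Synonymous: 3 of 5.

3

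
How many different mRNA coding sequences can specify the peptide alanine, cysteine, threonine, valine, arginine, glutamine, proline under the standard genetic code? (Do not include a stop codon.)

6144

Ala: 4 codons.
Cys: 2 codons.
Thr: 4 codons.
Val: 4 codons.
Arg: 6 codons.
Gln: 2 codons.
Pro: 4 codons.
4 × 2 × 4 × 4 × 6 × 2 × 4 = 6144.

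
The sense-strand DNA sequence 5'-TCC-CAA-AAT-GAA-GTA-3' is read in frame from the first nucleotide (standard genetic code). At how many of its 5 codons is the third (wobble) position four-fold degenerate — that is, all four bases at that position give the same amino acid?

Codon 1 TCC (Ser): third position 4-fold.
Codon 2 CAA (Gln): third position 2-fold.
Codon 3 AAT (Asn): third position 2-fold.
Codon 4 GAA (Glu): third position 2-fold.
Codon 5 GTA (Val): third position 4-fold.
Four-fold degenerate third positions: 2.

2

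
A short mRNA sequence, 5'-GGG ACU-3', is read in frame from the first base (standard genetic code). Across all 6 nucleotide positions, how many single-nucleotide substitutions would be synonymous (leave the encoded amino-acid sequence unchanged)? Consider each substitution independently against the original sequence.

Codon 1 (GGG, Gly): 3 synonymous substitutions.
Codon 2 (ACU, Thr): 3 synonymous substitutions.
Total: 3 + 3 = 6.

6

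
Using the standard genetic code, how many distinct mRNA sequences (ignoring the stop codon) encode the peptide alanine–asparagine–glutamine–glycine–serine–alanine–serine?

9216

Ala: 4 codons.
Asn: 2 codons.
Gln: 2 codons.
Gly: 4 codons.
Ser: 6 codons.
Ala: 4 codons.
Ser: 6 codons.
4 × 2 × 2 × 4 × 6 × 4 × 6 = 9216.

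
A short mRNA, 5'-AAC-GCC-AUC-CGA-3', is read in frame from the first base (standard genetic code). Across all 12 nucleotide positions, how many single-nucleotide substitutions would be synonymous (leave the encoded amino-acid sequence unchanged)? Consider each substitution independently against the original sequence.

10

Codon 1 (AAC, Asn): 1 synonymous substitution.
Codon 2 (GCC, Ala): 3 synonymous substitutions.
Codon 3 (AUC, Ile): 2 synonymous substitutions.
Codon 4 (CGA, Arg): 4 synonymous substitutions.
Total: 1 + 3 + 2 + 4 = 10.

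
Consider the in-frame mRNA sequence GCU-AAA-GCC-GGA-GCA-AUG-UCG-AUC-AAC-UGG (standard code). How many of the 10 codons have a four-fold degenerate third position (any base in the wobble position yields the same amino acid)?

Codon 1 GCU (Ala): third position 4-fold.
Codon 2 AAA (Lys): third position 2-fold.
Codon 3 GCC (Ala): third position 4-fold.
Codon 4 GGA (Gly): third position 4-fold.
Codon 5 GCA (Ala): third position 4-fold.
Codon 6 AUG (Met): third position 1-fold.
Codon 7 UCG (Ser): third position 4-fold.
Codon 8 AUC (Ile): third position 3-fold.
Codon 9 AAC (Asn): third position 2-fold.
Codon 10 UGG (Trp): third position 1-fold.
Four-fold degenerate third positions: 5.

5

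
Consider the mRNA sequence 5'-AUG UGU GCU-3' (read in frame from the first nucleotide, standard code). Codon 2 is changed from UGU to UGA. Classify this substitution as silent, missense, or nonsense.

Position 6 falls in codon 2: UGU → Cys.
After the substitution the codon is UGA → Stop.
The new codon is a stop codon, so this is a nonsense mutation.

nonsense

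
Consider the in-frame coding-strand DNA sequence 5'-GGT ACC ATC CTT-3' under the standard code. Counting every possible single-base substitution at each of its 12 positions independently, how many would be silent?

11

Codon 1 (GGT, Gly): 3 synonymous substitutions.
Codon 2 (ACC, Thr): 3 synonymous substitutions.
Codon 3 (ATC, Ile): 2 synonymous substitutions.
Codon 4 (CTT, Leu): 3 synonymous substitutions.
Total: 3 + 3 + 2 + 3 = 11.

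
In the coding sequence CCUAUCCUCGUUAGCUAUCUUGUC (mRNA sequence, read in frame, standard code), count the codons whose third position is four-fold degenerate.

Codon 1 CCU (Pro): third position 4-fold.
Codon 2 AUC (Ile): third position 3-fold.
Codon 3 CUC (Leu): third position 4-fold.
Codon 4 GUU (Val): third position 4-fold.
Codon 5 AGC (Ser): third position 2-fold.
Codon 6 UAU (Tyr): third position 2-fold.
Codon 7 CUU (Leu): third position 4-fold.
Codon 8 GUC (Val): third position 4-fold.
Four-fold degenerate third positions: 5.

5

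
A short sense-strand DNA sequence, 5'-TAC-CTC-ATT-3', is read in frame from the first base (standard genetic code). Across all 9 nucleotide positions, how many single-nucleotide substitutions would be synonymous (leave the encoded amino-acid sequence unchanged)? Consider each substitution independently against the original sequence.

Codon 1 (TAC, Tyr): 1 synonymous substitution.
Codon 2 (CTC, Leu): 3 synonymous substitutions.
Codon 3 (ATT, Ile): 2 synonymous substitutions.
Total: 1 + 3 + 2 = 6.

6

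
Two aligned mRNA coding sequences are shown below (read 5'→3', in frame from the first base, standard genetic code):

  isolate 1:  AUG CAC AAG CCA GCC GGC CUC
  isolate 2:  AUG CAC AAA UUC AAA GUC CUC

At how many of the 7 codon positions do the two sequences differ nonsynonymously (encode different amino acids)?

3

Codon 1: AUG Met / AUG Met — identical.
Codon 2: CAC His / CAC His — identical.
Codon 3: AAG Lys / AAA Lys — synonymous.
Codon 4: CCA Pro / UUC Phe — nonsynonymous.
Codon 5: GCC Ala / AAA Lys — nonsynonymous.
Codon 6: GGC Gly / GUC Val — nonsynonymous.
Codon 7: CUC Leu / CUC Leu — identical.
Nonsynonymous differences: 3.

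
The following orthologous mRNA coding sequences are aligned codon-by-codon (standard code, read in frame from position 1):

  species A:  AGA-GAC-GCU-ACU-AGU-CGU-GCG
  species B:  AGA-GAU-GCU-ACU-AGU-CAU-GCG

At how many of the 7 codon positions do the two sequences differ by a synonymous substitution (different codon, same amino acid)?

1

Codon 1: AGA Arg / AGA Arg — identical.
Codon 2: GAC Asp / GAU Asp — synonymous.
Codon 3: GCU Ala / GCU Ala — identical.
Codon 4: ACU Thr / ACU Thr — identical.
Codon 5: AGU Ser / AGU Ser — identical.
Codon 6: CGU Arg / CAU His — nonsynonymous.
Codon 7: GCG Ala / GCG Ala — identical.
Synonymous differences: 1.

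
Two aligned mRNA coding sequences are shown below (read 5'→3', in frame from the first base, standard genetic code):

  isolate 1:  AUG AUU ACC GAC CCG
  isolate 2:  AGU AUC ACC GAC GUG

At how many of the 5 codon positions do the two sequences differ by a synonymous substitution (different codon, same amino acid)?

Codon 1: AUG Met / AGU Ser — nonsynonymous.
Codon 2: AUU Ile / AUC Ile — synonymous.
Codon 3: ACC Thr / ACC Thr — identical.
Codon 4: GAC Asp / GAC Asp — identical.
Codon 5: CCG Pro / GUG Val — nonsynonymous.
Synonymous differences: 1.

1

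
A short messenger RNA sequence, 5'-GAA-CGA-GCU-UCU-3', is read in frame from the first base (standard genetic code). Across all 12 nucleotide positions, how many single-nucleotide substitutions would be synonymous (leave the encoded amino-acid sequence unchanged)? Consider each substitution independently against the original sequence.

11

Codon 1 (GAA, Glu): 1 synonymous substitution.
Codon 2 (CGA, Arg): 4 synonymous substitutions.
Codon 3 (GCU, Ala): 3 synonymous substitutions.
Codon 4 (UCU, Ser): 3 synonymous substitutions.
Total: 1 + 4 + 3 + 3 = 11.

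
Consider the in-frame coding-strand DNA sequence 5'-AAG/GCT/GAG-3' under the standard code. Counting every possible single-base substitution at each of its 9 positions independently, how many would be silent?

Codon 1 (AAG, Lys): 1 synonymous substitution.
Codon 2 (GCT, Ala): 3 synonymous substitutions.
Codon 3 (GAG, Glu): 1 synonymous substitution.
Total: 1 + 3 + 1 = 5.

5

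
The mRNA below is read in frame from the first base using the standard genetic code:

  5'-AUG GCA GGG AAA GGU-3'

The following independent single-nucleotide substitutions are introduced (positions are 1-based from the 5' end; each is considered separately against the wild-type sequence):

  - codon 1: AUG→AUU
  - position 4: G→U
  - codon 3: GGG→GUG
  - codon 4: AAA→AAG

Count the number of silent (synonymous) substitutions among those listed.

Codon 1: AUG (Met) → AUU (Ile) — missense.
Codon 2: GCA (Ala) → UCA (Ser) — missense.
Codon 3: GGG (Gly) → GUG (Val) — missense.
Codon 4: AAA (Lys) → AAG (Lys) — synonymous.
Synonymous: 1 of 4.

1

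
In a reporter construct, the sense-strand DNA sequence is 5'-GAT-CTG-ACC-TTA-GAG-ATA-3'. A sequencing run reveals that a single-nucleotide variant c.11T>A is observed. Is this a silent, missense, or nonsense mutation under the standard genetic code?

Position 11 falls in codon 4: TTA → Leu.
After the substitution the codon is TAA → Stop.
The new codon is a stop codon, so this is a nonsense mutation.

nonsense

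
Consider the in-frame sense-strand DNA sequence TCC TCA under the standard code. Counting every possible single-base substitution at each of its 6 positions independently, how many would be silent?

Codon 1 (TCC, Ser): 3 synonymous substitutions.
Codon 2 (TCA, Ser): 3 synonymous substitutions.
Total: 3 + 3 = 6.

6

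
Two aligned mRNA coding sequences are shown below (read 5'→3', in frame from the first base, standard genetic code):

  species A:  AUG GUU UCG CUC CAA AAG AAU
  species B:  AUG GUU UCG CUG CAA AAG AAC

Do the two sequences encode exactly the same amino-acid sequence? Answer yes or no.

Codon 1: AUG Met / AUG Met — identical.
Codon 2: GUU Val / GUU Val — identical.
Codon 3: UCG Ser / UCG Ser — identical.
Codon 4: CUC Leu / CUG Leu — synonymous.
Codon 5: CAA Gln / CAA Gln — identical.
Codon 6: AAG Lys / AAG Lys — identical.
Codon 7: AAU Asn / AAC Asn — synonymous.
Nonsynonymous differences: 0 → same protein.

yes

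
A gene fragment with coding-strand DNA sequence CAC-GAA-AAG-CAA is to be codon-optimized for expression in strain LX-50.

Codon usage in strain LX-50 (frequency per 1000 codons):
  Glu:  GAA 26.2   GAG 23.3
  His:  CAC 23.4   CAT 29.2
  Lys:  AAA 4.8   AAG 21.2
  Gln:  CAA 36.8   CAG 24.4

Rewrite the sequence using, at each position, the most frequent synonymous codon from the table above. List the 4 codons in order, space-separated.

CAT GAA AAG CAA

Codon 1 (His): best is CAT at 29.2.
Codon 2 (Glu): best is GAA at 26.2.
Codon 3 (Lys): best is AAG at 21.2.
Codon 4 (Gln): best is CAA at 36.8.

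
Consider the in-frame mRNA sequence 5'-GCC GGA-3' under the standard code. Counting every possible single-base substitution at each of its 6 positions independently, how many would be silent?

Codon 1 (GCC, Ala): 3 synonymous substitutions.
Codon 2 (GGA, Gly): 3 synonymous substitutions.
Total: 3 + 3 = 6.

6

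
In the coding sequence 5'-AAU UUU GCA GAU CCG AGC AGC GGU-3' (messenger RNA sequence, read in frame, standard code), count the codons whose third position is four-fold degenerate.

Codon 1 AAU (Asn): third position 2-fold.
Codon 2 UUU (Phe): third position 2-fold.
Codon 3 GCA (Ala): third position 4-fold.
Codon 4 GAU (Asp): third position 2-fold.
Codon 5 CCG (Pro): third position 4-fold.
Codon 6 AGC (Ser): third position 2-fold.
Codon 7 AGC (Ser): third position 2-fold.
Codon 8 GGU (Gly): third position 4-fold.
Four-fold degenerate third positions: 3.

3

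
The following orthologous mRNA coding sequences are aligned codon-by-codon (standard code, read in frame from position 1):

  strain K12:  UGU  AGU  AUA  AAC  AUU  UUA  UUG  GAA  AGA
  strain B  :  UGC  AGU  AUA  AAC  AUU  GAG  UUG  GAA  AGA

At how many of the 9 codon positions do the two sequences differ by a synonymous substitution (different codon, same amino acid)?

1

Codon 1: UGU Cys / UGC Cys — synonymous.
Codon 2: AGU Ser / AGU Ser — identical.
Codon 3: AUA Ile / AUA Ile — identical.
Codon 4: AAC Asn / AAC Asn — identical.
Codon 5: AUU Ile / AUU Ile — identical.
Codon 6: UUA Leu / GAG Glu — nonsynonymous.
Codon 7: UUG Leu / UUG Leu — identical.
Codon 8: GAA Glu / GAA Glu — identical.
Codon 9: AGA Arg / AGA Arg — identical.
Synonymous differences: 1.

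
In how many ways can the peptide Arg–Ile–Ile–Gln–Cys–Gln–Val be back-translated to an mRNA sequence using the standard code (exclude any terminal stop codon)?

1728

Arg: 6 codons.
Ile: 3 codons.
Ile: 3 codons.
Gln: 2 codons.
Cys: 2 codons.
Gln: 2 codons.
Val: 4 codons.
6 × 3 × 3 × 2 × 2 × 2 × 4 = 1728.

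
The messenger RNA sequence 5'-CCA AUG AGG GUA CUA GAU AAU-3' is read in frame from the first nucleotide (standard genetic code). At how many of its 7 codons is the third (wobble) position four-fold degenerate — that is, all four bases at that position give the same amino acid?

3

Codon 1 CCA (Pro): third position 4-fold.
Codon 2 AUG (Met): third position 1-fold.
Codon 3 AGG (Arg): third position 2-fold.
Codon 4 GUA (Val): third position 4-fold.
Codon 5 CUA (Leu): third position 4-fold.
Codon 6 GAU (Asp): third position 2-fold.
Codon 7 AAU (Asn): third position 2-fold.
Four-fold degenerate third positions: 3.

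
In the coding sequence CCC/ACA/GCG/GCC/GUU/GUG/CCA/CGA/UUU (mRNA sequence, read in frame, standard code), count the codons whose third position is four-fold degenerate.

Codon 1 CCC (Pro): third position 4-fold.
Codon 2 ACA (Thr): third position 4-fold.
Codon 3 GCG (Ala): third position 4-fold.
Codon 4 GCC (Ala): third position 4-fold.
Codon 5 GUU (Val): third position 4-fold.
Codon 6 GUG (Val): third position 4-fold.
Codon 7 CCA (Pro): third position 4-fold.
Codon 8 CGA (Arg): third position 4-fold.
Codon 9 UUU (Phe): third position 2-fold.
Four-fold degenerate third positions: 8.

8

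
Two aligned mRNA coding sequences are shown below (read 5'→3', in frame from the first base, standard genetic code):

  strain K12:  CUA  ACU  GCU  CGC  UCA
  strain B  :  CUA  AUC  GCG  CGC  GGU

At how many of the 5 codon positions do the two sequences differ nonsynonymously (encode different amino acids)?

2

Codon 1: CUA Leu / CUA Leu — identical.
Codon 2: ACU Thr / AUC Ile — nonsynonymous.
Codon 3: GCU Ala / GCG Ala — synonymous.
Codon 4: CGC Arg / CGC Arg — identical.
Codon 5: UCA Ser / GGU Gly — nonsynonymous.
Nonsynonymous differences: 2.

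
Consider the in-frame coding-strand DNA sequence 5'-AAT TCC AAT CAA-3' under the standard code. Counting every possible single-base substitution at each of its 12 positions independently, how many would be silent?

6

Codon 1 (AAT, Asn): 1 synonymous substitution.
Codon 2 (TCC, Ser): 3 synonymous substitutions.
Codon 3 (AAT, Asn): 1 synonymous substitution.
Codon 4 (CAA, Gln): 1 synonymous substitution.
Total: 1 + 3 + 1 + 1 = 6.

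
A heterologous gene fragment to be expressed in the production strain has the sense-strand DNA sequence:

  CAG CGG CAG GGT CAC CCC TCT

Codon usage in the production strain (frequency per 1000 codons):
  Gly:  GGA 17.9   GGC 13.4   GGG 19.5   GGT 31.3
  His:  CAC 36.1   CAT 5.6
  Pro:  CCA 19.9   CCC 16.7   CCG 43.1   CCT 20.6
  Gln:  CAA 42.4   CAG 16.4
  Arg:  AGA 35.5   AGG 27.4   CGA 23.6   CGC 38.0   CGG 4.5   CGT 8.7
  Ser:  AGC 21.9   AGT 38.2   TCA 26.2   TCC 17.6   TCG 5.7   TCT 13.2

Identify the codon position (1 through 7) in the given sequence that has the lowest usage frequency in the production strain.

Codon 1 CAG (Gln): 16.4 per 1000.
Codon 2 CGG (Arg): 4.5 per 1000.
Codon 3 CAG (Gln): 16.4 per 1000.
Codon 4 GGT (Gly): 31.3 per 1000.
Codon 5 CAC (His): 36.1 per 1000.
Codon 6 CCC (Pro): 16.7 per 1000.
Codon 7 TCT (Ser): 13.2 per 1000.
Lowest frequency is 4.5 at codon 2.

2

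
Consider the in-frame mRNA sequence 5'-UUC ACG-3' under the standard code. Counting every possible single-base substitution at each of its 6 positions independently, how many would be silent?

4

Codon 1 (UUC, Phe): 1 synonymous substitution.
Codon 2 (ACG, Thr): 3 synonymous substitutions.
Total: 1 + 3 = 4.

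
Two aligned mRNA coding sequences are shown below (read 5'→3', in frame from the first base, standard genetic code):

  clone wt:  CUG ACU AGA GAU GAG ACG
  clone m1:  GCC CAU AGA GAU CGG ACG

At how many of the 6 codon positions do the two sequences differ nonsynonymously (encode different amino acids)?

3

Codon 1: CUG Leu / GCC Ala — nonsynonymous.
Codon 2: ACU Thr / CAU His — nonsynonymous.
Codon 3: AGA Arg / AGA Arg — identical.
Codon 4: GAU Asp / GAU Asp — identical.
Codon 5: GAG Glu / CGG Arg — nonsynonymous.
Codon 6: ACG Thr / ACG Thr — identical.
Nonsynonymous differences: 3.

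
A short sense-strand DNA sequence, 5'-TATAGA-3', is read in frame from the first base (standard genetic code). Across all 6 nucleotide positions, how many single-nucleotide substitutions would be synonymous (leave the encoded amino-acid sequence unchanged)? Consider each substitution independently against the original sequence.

3

Codon 1 (TAT, Tyr): 1 synonymous substitution.
Codon 2 (AGA, Arg): 2 synonymous substitutions.
Total: 1 + 2 = 3.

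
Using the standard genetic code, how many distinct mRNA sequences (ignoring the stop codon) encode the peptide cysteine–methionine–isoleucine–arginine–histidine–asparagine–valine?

576

Cys: 2 codons.
Met: 1 codon.
Ile: 3 codons.
Arg: 6 codons.
His: 2 codons.
Asn: 2 codons.
Val: 4 codons.
2 × 1 × 3 × 6 × 2 × 2 × 4 = 576.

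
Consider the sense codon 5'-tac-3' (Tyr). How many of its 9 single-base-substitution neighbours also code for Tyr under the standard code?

1

Position 1: none → 0 synonymous.
Position 2: none → 0 synonymous.
Position 3: TAT → 1 synonymous.
Total: 0 + 0 + 1 = 1.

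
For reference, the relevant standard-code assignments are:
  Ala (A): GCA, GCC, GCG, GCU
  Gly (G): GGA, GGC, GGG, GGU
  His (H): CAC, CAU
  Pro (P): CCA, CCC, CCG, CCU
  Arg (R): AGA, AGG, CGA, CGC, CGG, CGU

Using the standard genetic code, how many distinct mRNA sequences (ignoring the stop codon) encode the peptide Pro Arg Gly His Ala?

Pro: 4 codons.
Arg: 6 codons.
Gly: 4 codons.
His: 2 codons.
Ala: 4 codons.
4 × 6 × 4 × 2 × 4 = 768.

768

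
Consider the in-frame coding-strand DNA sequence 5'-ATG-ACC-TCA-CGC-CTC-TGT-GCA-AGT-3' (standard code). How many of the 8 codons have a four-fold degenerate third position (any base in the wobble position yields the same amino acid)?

5

Codon 1 ATG (Met): third position 1-fold.
Codon 2 ACC (Thr): third position 4-fold.
Codon 3 TCA (Ser): third position 4-fold.
Codon 4 CGC (Arg): third position 4-fold.
Codon 5 CTC (Leu): third position 4-fold.
Codon 6 TGT (Cys): third position 2-fold.
Codon 7 GCA (Ala): third position 4-fold.
Codon 8 AGT (Ser): third position 2-fold.
Four-fold degenerate third positions: 5.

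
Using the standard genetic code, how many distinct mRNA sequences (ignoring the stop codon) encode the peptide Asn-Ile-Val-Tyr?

48

Asn: 2 codons.
Ile: 3 codons.
Val: 4 codons.
Tyr: 2 codons.
2 × 3 × 4 × 2 = 48.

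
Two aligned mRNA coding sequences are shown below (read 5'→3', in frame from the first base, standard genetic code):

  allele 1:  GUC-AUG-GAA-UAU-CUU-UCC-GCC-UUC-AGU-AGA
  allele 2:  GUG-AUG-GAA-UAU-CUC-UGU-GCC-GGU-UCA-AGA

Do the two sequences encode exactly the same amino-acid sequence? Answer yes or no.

Codon 1: GUC Val / GUG Val — synonymous.
Codon 2: AUG Met / AUG Met — identical.
Codon 3: GAA Glu / GAA Glu — identical.
Codon 4: UAU Tyr / UAU Tyr — identical.
Codon 5: CUU Leu / CUC Leu — synonymous.
Codon 6: UCC Ser / UGU Cys — nonsynonymous.
Codon 7: GCC Ala / GCC Ala — identical.
Codon 8: UUC Phe / GGU Gly — nonsynonymous.
Codon 9: AGU Ser / UCA Ser — synonymous.
Codon 10: AGA Arg / AGA Arg — identical.
Nonsynonymous differences: 2 → different protein.

no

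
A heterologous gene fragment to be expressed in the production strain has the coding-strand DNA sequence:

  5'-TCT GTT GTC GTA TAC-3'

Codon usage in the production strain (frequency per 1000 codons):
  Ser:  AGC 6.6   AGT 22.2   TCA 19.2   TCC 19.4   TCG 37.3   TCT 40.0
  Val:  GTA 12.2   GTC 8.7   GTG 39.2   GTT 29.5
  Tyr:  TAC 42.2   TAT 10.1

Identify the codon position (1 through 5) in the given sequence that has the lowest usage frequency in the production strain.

Codon 1 TCT (Ser): 40.0 per 1000.
Codon 2 GTT (Val): 29.5 per 1000.
Codon 3 GTC (Val): 8.7 per 1000.
Codon 4 GTA (Val): 12.2 per 1000.
Codon 5 TAC (Tyr): 42.2 per 1000.
Lowest frequency is 8.7 at codon 3.

3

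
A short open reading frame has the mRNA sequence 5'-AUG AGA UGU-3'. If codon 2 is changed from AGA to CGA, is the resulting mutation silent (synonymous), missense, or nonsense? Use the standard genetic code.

silent

Position 4 falls in codon 2: AGA → Arg.
After the substitution the codon is CGA → Arg.
Both encode Arg, so the change is synonymous.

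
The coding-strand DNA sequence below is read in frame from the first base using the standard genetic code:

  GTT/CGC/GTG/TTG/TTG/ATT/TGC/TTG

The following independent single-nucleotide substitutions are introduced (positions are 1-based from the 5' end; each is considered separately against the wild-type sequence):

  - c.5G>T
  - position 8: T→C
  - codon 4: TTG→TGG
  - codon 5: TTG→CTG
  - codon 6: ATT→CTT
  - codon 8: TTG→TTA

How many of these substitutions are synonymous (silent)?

2

Codon 2: CGC (Arg) → CTC (Leu) — missense.
Codon 3: GTG (Val) → GCG (Ala) — missense.
Codon 4: TTG (Leu) → TGG (Trp) — missense.
Codon 5: TTG (Leu) → CTG (Leu) — synonymous.
Codon 6: ATT (Ile) → CTT (Leu) — missense.
Codon 8: TTG (Leu) → TTA (Leu) — synonymous.
Synonymous: 2 of 6.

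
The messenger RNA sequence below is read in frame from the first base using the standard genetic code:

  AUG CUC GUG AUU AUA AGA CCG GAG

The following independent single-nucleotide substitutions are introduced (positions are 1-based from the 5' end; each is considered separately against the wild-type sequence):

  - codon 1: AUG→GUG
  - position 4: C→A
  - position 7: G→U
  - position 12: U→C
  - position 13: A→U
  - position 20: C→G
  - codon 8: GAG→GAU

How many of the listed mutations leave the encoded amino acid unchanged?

1

Codon 1: AUG (Met) → GUG (Val) — missense.
Codon 2: CUC (Leu) → AUC (Ile) — missense.
Codon 3: GUG (Val) → UUG (Leu) — missense.
Codon 4: AUU (Ile) → AUC (Ile) — synonymous.
Codon 5: AUA (Ile) → UUA (Leu) — missense.
Codon 7: CCG (Pro) → CGG (Arg) — missense.
Codon 8: GAG (Glu) → GAU (Asp) — missense.
Synonymous: 1 of 7.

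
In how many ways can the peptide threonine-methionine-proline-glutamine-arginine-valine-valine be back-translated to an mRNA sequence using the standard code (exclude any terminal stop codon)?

Thr: 4 codons.
Met: 1 codon.
Pro: 4 codons.
Gln: 2 codons.
Arg: 6 codons.
Val: 4 codons.
Val: 4 codons.
4 × 1 × 4 × 2 × 6 × 4 × 4 = 3072.

3072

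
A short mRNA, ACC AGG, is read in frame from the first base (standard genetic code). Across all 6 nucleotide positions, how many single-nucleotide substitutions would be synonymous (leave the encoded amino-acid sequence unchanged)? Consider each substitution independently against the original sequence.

Codon 1 (ACC, Thr): 3 synonymous substitutions.
Codon 2 (AGG, Arg): 2 synonymous substitutions.
Total: 3 + 2 = 5.

5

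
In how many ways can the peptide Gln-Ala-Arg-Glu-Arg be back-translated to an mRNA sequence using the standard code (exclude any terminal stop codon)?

Gln: 2 codons.
Ala: 4 codons.
Arg: 6 codons.
Glu: 2 codons.
Arg: 6 codons.
2 × 4 × 6 × 2 × 6 = 576.

576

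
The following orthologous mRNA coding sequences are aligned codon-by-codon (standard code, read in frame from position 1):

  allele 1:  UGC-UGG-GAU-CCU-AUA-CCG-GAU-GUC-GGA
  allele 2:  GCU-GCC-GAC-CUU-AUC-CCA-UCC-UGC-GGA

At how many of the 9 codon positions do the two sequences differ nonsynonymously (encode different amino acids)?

Codon 1: UGC Cys / GCU Ala — nonsynonymous.
Codon 2: UGG Trp / GCC Ala — nonsynonymous.
Codon 3: GAU Asp / GAC Asp — synonymous.
Codon 4: CCU Pro / CUU Leu — nonsynonymous.
Codon 5: AUA Ile / AUC Ile — synonymous.
Codon 6: CCG Pro / CCA Pro — synonymous.
Codon 7: GAU Asp / UCC Ser — nonsynonymous.
Codon 8: GUC Val / UGC Cys — nonsynonymous.
Codon 9: GGA Gly / GGA Gly — identical.
Nonsynonymous differences: 5.

5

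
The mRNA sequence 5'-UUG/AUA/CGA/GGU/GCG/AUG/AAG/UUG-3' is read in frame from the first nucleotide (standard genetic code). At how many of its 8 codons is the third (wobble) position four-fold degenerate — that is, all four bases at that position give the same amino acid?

Codon 1 UUG (Leu): third position 2-fold.
Codon 2 AUA (Ile): third position 3-fold.
Codon 3 CGA (Arg): third position 4-fold.
Codon 4 GGU (Gly): third position 4-fold.
Codon 5 GCG (Ala): third position 4-fold.
Codon 6 AUG (Met): third position 1-fold.
Codon 7 AAG (Lys): third position 2-fold.
Codon 8 UUG (Leu): third position 2-fold.
Four-fold degenerate third positions: 3.

3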